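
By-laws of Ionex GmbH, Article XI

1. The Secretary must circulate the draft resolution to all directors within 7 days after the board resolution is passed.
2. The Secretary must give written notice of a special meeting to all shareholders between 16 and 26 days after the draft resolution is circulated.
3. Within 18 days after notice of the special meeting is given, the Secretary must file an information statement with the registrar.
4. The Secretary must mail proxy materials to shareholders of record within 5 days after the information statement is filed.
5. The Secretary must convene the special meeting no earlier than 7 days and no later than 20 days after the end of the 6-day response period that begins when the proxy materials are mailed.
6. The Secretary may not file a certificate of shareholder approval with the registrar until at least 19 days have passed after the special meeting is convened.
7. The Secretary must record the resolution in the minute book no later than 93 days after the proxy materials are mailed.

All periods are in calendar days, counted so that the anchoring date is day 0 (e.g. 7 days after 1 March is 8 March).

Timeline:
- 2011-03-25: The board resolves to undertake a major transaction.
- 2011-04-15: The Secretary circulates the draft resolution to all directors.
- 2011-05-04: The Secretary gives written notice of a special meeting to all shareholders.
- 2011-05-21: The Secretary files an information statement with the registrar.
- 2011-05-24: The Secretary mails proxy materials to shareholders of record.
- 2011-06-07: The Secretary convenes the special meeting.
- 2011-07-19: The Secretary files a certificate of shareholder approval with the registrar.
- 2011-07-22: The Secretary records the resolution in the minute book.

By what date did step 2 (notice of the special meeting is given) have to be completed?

2011-05-11

Step 2 runs from 2011-04-15, when the draft resolution is circulated. The window is 16–26 days after 2011-04-15; it closes on 2011-05-11.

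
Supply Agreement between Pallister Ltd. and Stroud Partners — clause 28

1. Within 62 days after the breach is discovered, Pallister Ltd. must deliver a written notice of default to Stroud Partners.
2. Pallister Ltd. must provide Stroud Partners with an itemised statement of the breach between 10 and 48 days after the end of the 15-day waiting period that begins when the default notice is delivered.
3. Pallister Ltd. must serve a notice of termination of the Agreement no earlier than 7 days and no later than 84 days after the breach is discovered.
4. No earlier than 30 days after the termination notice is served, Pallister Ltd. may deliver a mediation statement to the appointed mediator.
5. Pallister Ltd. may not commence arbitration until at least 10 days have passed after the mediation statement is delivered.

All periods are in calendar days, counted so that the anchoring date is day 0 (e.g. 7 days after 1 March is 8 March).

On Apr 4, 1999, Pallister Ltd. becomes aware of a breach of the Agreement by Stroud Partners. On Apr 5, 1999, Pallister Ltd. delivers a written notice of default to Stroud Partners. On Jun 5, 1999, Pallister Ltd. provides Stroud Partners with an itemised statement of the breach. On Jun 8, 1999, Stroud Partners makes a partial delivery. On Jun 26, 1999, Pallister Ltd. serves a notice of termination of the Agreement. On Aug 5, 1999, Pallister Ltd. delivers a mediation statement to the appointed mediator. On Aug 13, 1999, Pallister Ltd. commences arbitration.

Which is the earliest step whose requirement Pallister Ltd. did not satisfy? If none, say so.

Step 5

Step 1: 62 days after Apr 4, 1999 (when the breach is discovered) is Jun 5, 1999; Apr 5, 1999 is within that limit.
Step 2: the window is 10–48 days after Apr 20, 1999 (end of the 15-day waiting period, which began when the default notice is delivered on Apr 5, 1999), so Apr 30, 1999 through Jun 7, 1999; Jun 5, 1999 falls inside that range.
Step 3: the window is 7–84 days after Apr 4, 1999 (when the breach is discovered), so Apr 11, 1999 through Jun 27, 1999; Jun 26, 1999 falls inside that range.
Step 4: the earliest permitted date is 30 days after Jun 26, 1999 (when the termination notice is served), i.e. Jul 26, 1999; Aug 5, 1999 is on or after that date.
Step 5: the earliest permitted date is 10 days after Aug 5, 1999 (when the mediation statement is delivered), i.e. Aug 15, 1999; done Aug 13, 1999 — 2 days too early.
No need to go further; step 5 was not satisfied.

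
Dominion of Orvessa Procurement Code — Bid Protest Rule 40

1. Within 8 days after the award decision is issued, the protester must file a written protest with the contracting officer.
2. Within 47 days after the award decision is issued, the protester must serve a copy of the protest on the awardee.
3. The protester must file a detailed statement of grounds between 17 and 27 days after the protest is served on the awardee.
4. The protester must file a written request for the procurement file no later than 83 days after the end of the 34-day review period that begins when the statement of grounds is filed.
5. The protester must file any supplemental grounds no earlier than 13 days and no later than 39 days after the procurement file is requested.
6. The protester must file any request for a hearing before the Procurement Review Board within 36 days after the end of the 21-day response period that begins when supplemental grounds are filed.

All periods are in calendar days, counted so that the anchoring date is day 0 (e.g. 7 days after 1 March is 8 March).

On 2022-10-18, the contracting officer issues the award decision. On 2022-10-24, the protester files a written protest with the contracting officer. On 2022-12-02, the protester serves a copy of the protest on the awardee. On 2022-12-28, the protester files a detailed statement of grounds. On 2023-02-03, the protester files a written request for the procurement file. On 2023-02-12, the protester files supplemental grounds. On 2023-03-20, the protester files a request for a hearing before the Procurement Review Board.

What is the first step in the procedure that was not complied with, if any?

Step 5

Step 1: 8 days after 2022-10-18 (when the award decision is issued) is 2022-10-26; 2022-10-24 is within that limit.
Step 2: 47 days after 2022-10-18 (when the award decision is issued) is 2022-12-04; completed 2022-12-02, before the deadline.
Step 3: the window is 17–27 days after 2022-12-02 (when the protest is served on the awardee), so 2022-12-19 through 2022-12-29; 2022-12-28 falls inside that range.
Step 4: 83 days after 2023-01-31 (end of the 34-day review period, which began when the statement of grounds is filed on 2022-12-28) is 2023-04-24; done 2023-02-03 — timely.
Step 5: the window is 13–39 days after 2023-02-03 (when the procurement file is requested), so 2023-02-16 through 2023-03-14; 2023-02-12 is 4 days too early.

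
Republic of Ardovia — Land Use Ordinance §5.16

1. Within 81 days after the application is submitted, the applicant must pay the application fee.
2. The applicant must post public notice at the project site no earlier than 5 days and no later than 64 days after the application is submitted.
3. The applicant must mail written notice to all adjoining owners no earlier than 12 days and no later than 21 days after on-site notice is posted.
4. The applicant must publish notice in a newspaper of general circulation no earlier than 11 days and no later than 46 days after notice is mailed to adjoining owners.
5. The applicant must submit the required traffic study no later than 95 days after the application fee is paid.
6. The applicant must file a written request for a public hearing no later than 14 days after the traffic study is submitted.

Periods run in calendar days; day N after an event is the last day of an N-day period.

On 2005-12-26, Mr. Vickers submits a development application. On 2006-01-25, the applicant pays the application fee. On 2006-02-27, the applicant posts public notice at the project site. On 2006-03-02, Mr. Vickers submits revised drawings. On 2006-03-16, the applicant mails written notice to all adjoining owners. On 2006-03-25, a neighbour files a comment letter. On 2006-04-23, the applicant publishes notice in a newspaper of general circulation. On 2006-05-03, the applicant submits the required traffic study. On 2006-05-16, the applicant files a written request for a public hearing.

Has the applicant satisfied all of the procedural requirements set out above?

Step 1: 81 days after 2005-12-26 (when the application is submitted) is 2006-03-17; 2006-01-25 is within that limit.
Step 2: the window is 5–64 days after 2005-12-26 (when the application is submitted), so 2005-12-31 through 2006-02-28; done 2006-02-27, which is between those dates.
Step 3: the window is 12–21 days after 2006-02-27 (when on-site notice is posted), so 2006-03-11 through 2006-03-20; done 2006-03-16 — within the window.
Step 4: the window is 11–46 days after 2006-03-16 (when notice is mailed to adjoining owners), so 2006-03-27 through 2006-05-01; 2006-04-23 falls inside that range.
Step 5: 95 days after 2006-01-25 (when the application fee is paid) is 2006-04-30; not done until 2006-05-03, 3 days after the deadline.

No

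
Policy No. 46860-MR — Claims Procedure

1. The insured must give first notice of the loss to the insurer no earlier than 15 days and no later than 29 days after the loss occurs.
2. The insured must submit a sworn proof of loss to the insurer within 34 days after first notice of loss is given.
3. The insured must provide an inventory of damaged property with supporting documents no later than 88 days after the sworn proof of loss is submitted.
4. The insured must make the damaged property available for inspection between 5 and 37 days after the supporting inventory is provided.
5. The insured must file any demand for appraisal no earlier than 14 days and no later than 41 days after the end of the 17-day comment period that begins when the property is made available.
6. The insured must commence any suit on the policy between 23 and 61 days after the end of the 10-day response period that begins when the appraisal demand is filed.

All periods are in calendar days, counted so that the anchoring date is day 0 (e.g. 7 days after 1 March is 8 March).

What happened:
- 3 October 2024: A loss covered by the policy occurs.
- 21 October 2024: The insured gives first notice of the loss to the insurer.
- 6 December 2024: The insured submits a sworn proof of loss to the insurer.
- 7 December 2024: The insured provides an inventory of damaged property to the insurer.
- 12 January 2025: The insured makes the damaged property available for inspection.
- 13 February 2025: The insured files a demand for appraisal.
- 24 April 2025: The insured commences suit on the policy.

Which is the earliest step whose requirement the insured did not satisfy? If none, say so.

Step 1: the window is 15–29 days after 3 October 2024 (when the loss occurs), so 18 October 2024 through 1 November 2024; done 21 October 2024 — within the window.
Step 2: 34 days after 21 October 2024 (when first notice of loss is given) is 24 November 2024; 6 December 2024 misses that deadline by 12 days.

Step 2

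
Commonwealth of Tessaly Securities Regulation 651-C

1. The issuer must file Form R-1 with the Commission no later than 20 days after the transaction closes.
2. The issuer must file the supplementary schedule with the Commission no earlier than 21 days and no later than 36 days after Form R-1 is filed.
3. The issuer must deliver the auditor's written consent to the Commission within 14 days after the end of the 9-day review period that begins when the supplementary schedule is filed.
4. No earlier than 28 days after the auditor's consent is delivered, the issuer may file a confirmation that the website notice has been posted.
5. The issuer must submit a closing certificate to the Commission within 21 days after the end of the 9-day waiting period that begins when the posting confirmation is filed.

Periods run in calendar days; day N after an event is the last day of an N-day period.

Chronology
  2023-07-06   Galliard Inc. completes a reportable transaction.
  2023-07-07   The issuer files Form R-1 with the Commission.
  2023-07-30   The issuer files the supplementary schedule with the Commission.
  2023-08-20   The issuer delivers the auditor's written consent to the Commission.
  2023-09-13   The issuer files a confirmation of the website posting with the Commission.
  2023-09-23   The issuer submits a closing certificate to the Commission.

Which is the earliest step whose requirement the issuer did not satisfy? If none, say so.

Step 4

(1) due by 2023-07-06 + 20 days = 2023-07-26; 2023-07-07 is within that limit.
(2) the permitted window runs from 2023-07-07 + 21 = 2023-07-28 to 2023-07-07 + 36 = 2023-08-12; 2023-07-30 falls inside that range.
(3) due by 2023-08-08 + 14 days = 2023-08-22; 2023-08-20 is within that limit.
(4) permitted from 2023-08-20 + 28 days = 2023-09-17 onward; done 2023-09-13 — 4 days too early.
That is the first point of non-compliance.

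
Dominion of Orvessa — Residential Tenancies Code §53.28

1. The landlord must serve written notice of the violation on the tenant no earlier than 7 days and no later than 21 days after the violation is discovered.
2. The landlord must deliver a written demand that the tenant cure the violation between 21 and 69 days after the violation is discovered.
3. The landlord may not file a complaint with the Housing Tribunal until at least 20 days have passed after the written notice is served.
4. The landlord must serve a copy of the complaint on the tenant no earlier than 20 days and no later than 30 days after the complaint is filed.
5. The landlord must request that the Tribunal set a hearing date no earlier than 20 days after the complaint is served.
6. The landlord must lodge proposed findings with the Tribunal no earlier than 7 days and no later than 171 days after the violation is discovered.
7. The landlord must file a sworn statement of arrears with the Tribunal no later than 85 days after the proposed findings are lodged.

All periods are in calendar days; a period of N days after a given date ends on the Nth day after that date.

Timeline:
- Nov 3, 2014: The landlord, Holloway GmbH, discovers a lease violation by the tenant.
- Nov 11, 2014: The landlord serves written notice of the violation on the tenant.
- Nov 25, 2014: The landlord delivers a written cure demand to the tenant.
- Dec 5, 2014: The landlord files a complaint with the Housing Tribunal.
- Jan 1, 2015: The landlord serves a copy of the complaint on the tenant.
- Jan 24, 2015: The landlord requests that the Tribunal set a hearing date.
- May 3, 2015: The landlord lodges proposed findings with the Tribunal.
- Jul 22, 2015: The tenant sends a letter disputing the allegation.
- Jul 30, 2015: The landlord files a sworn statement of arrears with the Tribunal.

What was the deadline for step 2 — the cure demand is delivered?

Step 2 runs from Nov 3, 2014, when the violation is discovered. The window is 21–69 days after Nov 3, 2014; it closes on Jan 11, 2015.

Jan 11, 2015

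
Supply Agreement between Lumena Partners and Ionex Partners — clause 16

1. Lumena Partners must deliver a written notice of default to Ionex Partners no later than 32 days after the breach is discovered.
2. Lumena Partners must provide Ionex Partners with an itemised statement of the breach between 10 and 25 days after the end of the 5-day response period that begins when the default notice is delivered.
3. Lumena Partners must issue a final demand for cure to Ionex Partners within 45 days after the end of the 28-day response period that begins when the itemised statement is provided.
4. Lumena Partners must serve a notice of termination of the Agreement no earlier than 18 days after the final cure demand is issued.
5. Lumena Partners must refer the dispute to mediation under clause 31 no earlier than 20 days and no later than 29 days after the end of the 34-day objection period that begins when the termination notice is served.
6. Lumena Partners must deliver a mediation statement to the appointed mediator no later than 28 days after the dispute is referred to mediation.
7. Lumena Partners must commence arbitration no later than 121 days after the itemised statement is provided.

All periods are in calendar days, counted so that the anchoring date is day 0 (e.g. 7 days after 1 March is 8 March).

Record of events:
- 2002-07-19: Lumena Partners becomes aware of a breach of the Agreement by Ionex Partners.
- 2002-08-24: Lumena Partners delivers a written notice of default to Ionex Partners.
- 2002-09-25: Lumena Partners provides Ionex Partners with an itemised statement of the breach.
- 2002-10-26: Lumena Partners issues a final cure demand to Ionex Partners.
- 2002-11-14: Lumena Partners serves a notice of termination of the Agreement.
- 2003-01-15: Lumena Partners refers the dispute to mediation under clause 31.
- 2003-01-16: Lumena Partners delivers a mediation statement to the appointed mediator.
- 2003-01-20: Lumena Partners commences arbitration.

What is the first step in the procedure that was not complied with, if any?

Step 1: 32 days after 2002-07-19 (when the breach is discovered) is 2002-08-20; not done until 2002-08-24, 4 days after the deadline.
That is the first point of non-compliance.

Step 1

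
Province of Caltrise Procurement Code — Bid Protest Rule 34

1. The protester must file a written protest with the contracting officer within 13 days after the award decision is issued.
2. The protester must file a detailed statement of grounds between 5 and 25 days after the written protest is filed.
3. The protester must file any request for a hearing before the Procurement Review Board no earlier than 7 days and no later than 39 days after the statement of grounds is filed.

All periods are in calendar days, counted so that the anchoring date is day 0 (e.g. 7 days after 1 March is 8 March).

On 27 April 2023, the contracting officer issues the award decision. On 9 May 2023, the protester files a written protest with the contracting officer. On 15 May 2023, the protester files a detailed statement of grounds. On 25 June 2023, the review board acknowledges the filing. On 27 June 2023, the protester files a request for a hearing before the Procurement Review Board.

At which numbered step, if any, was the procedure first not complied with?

Step 1: 13 days after 27 April 2023 (when the award decision is issued) is 10 May 2023; completed 9 May 2023, before the deadline.
Step 2: the window is 5–25 days after 9 May 2023 (when the written protest is filed), so 14 May 2023 through 3 June 2023; done 15 May 2023 — within the window.
Step 3: the window is 7–39 days after 15 May 2023 (when the statement of grounds is filed), so 22 May 2023 through 23 June 2023; 27 June 2023 is 4 days past the end of the window.
No need to go further; step 3 was not satisfied.

Step 3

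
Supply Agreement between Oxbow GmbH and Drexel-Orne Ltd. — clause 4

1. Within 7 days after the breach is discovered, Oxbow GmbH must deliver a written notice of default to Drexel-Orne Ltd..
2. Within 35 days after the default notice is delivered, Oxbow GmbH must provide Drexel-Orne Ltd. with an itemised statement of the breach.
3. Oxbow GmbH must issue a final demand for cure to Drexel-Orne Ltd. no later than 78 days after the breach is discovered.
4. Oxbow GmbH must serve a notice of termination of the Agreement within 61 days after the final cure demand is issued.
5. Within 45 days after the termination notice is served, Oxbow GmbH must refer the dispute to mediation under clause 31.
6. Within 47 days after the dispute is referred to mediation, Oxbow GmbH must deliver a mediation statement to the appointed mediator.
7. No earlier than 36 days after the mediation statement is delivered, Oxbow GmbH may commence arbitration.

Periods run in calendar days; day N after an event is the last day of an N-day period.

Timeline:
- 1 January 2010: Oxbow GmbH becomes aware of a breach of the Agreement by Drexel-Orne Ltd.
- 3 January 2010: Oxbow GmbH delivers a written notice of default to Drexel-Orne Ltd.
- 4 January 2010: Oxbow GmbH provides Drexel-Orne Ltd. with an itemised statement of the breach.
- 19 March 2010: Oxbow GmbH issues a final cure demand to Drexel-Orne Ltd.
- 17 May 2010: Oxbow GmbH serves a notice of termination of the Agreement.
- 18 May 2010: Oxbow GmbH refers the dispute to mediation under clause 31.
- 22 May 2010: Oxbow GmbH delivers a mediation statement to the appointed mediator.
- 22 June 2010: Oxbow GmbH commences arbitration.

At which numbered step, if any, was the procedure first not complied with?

Step 7

Step 1 — counting 7 days from 1 January 2010 (when the breach is discovered) gives a deadline of 8 January 2010; 3 January 2010 is within that limit.
Step 2 — counting 35 days from 3 January 2010 (when the default notice is delivered) gives a deadline of 7 February 2010; done 4 January 2010 — timely.
Step 3 — counting 78 days from 1 January 2010 (when the breach is discovered) gives a deadline of 20 March 2010; 19 March 2010 is within that limit.
Step 4 — counting 61 days from 19 March 2010 (when the final cure demand is issued) gives a deadline of 19 May 2010; done 17 May 2010 — timely.
Step 5 — counting 45 days from 17 May 2010 (when the termination notice is served) gives a deadline of 1 July 2010; completed 18 May 2010, before the deadline.
Step 6 — counting 47 days from 18 May 2010 (when the dispute is referred to mediation) gives a deadline of 4 July 2010; 22 May 2010 is within that limit.
Step 7 — must wait 36 days from 22 May 2010 (when the mediation statement is delivered), so not before 27 June 2010; 22 June 2010 is 5 days before the earliest permitted date.
The procedure was therefore not followed at step 7.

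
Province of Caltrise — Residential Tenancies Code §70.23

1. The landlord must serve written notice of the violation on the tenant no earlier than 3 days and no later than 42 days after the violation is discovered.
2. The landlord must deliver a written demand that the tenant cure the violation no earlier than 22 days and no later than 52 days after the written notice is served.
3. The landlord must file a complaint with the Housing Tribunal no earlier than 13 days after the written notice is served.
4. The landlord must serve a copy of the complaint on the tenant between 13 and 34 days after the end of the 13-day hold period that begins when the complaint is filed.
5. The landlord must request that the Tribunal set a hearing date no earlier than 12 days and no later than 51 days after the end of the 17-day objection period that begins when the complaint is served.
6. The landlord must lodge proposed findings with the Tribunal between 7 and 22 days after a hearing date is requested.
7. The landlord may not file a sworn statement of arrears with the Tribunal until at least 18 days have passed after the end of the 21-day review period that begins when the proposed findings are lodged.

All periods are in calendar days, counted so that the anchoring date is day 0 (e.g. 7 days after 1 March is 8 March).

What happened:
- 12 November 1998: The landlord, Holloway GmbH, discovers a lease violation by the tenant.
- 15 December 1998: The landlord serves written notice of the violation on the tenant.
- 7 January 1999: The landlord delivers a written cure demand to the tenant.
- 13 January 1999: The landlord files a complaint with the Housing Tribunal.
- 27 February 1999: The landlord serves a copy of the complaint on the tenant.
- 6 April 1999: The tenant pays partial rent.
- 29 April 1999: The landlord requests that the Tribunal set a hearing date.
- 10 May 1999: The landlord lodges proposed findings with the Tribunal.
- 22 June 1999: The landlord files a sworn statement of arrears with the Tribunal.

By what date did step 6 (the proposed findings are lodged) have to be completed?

Step 6 runs from 29 April 1999, when a hearing date is requested. The window is 7–22 days after 29 April 1999; it closes on 21 May 1999.

21 May 1999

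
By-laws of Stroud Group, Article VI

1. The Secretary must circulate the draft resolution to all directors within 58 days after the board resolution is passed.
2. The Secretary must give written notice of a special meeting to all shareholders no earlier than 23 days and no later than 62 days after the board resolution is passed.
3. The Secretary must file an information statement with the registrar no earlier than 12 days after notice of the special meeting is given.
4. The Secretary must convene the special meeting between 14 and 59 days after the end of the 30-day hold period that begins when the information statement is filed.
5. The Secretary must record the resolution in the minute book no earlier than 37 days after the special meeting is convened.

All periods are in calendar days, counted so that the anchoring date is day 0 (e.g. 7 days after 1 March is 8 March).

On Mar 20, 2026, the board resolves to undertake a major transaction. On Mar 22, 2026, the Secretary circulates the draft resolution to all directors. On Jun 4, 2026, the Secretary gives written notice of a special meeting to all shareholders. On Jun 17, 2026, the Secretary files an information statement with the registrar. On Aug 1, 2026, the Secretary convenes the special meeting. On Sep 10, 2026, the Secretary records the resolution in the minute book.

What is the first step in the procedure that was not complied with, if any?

Step 2

Step 1: 58 days after Mar 20, 2026 (when the board resolution is passed) is May 17, 2026; done Mar 22, 2026 — timely.
Step 2: the window is 23–62 days after Mar 20, 2026 (when the board resolution is passed), so Apr 12, 2026 through May 21, 2026; Jun 4, 2026 is 14 days past the end of the window.
The analysis stops there.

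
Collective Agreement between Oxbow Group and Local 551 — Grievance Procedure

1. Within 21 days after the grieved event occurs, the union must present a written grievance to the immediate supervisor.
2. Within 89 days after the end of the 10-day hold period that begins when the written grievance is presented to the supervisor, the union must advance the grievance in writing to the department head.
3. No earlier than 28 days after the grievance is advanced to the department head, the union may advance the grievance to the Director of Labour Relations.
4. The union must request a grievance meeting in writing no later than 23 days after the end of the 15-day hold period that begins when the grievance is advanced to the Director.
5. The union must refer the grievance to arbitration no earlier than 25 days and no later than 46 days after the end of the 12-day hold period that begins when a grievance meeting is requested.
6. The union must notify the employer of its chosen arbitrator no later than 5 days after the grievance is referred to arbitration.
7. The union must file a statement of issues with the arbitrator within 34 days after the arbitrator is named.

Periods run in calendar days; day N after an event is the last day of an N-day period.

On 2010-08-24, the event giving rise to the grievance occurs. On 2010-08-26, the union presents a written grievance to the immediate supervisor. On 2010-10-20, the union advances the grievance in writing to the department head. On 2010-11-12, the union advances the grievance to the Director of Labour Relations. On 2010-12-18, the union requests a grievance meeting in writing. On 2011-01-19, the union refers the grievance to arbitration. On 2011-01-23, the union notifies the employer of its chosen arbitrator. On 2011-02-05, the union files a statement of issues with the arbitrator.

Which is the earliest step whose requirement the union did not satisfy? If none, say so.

(1) due by 2010-08-24 + 21 days = 2010-09-14; 2010-08-26 is within that limit.
(2) due by 2010-09-05 + 89 days = 2010-12-03; done 2010-10-20 — timely.
(3) permitted from 2010-10-20 + 28 days = 2010-11-17 onward; 2010-11-12 is 5 days before the earliest permitted date.

Step 3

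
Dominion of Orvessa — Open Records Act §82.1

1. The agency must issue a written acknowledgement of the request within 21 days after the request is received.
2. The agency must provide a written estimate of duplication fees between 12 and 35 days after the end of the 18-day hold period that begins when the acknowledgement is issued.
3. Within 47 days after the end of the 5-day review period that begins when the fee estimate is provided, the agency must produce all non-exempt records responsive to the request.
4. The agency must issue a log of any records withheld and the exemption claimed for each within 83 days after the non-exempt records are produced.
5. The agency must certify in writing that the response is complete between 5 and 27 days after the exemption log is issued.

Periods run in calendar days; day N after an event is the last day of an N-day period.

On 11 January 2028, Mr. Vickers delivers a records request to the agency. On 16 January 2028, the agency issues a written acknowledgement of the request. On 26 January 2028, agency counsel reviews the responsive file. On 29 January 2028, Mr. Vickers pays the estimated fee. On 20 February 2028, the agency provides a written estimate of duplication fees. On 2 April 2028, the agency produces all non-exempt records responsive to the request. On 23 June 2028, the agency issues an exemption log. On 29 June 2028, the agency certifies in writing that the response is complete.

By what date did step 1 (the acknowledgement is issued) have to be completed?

1 February 2028

Step 1 runs from 11 January 2028, when the request is received. 21 days after 11 January 2028 is 1 February 2028.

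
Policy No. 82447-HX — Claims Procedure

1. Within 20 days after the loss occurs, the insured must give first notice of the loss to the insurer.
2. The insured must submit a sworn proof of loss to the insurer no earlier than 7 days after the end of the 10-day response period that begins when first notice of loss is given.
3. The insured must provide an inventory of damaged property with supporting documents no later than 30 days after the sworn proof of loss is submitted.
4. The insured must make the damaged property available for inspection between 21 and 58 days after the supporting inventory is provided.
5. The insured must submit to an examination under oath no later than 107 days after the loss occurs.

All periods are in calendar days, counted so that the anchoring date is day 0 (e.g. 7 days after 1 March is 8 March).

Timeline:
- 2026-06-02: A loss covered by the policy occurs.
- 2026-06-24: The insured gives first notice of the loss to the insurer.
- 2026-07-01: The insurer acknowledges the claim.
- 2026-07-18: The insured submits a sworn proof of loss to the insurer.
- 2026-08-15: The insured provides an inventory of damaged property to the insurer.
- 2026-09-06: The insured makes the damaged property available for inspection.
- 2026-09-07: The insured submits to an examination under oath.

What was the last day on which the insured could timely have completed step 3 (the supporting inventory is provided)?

Step 3 runs from 2026-07-18, when the sworn proof of loss is submitted. 30 days after 2026-07-18 is 2026-08-17.

2026-08-17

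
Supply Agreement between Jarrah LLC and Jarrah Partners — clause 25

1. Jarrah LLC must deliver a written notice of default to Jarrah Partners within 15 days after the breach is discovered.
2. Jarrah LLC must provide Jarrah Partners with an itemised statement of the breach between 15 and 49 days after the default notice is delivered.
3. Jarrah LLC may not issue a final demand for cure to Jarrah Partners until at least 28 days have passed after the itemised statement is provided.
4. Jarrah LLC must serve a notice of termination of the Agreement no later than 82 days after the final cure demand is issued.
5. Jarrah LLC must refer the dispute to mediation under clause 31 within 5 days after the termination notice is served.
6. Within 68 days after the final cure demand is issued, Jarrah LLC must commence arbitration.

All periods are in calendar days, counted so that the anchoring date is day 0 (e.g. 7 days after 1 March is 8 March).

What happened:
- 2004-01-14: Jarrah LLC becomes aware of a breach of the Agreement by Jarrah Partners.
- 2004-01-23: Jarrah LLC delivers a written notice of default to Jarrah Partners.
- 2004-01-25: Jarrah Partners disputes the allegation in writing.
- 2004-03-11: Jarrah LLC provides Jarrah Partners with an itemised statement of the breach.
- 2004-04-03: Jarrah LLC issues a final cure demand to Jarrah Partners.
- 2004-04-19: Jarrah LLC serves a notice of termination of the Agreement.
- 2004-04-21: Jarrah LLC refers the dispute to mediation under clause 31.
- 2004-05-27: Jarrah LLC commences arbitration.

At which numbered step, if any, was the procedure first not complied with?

(1) due by 2004-01-14 + 15 days = 2004-01-29; 2004-01-23 is within that limit.
(2) the permitted window runs from 2004-01-23 + 15 = 2004-02-07 to 2004-01-23 + 49 = 2004-03-12; done 2004-03-11 — within the window.
(3) permitted from 2004-03-11 + 28 days = 2004-04-08 onward; done 2004-04-03 — 5 days too early.

Step 3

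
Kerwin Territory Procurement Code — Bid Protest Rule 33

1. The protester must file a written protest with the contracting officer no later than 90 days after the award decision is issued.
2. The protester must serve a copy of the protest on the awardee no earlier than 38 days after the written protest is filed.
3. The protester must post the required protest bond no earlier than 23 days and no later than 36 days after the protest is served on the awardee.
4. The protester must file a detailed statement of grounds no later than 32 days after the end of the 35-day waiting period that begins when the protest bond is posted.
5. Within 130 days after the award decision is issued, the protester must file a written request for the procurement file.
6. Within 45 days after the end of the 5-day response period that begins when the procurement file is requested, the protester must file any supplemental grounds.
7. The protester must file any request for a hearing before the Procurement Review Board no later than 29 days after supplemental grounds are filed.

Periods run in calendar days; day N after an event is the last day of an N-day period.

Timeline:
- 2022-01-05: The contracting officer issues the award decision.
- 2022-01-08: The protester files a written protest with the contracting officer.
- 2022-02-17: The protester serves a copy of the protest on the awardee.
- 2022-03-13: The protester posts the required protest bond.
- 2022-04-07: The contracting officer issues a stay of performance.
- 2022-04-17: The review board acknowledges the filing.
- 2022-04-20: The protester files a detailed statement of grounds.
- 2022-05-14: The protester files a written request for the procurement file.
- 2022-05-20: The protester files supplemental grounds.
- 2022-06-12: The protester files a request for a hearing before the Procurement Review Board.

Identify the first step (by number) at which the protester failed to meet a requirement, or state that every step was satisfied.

None — every step was satisfied

Step 1: 90 days after 2022-01-05 (when the award decision is issued) is 2022-04-05; 2022-01-08 is within that limit.
Step 2: the earliest permitted date is 38 days after 2022-01-08 (when the written protest is filed), i.e. 2022-02-15; done 2022-02-17, after the minimum wait.
Step 3: the window is 23–36 days after 2022-02-17 (when the protest is served on the awardee), so 2022-03-12 through 2022-03-25; done 2022-03-13 — within the window.
Step 4: 32 days after 2022-04-17 (end of the 35-day waiting period, which began when the protest bond is posted on 2022-03-13) is 2022-05-19; 2022-04-20 is within that limit.
Step 5: 130 days after 2022-01-05 (when the award decision is issued) is 2022-05-15; 2022-05-14 is within that limit.
Step 6: 45 days after 2022-05-19 (end of the 5-day response period, which began when the procurement file is requested on 2022-05-14) is 2022-07-03; completed 2022-05-20, before the deadline.
Step 7: 29 days after 2022-05-20 (when supplemental grounds are filed) is 2022-06-18; done 2022-06-12 — timely.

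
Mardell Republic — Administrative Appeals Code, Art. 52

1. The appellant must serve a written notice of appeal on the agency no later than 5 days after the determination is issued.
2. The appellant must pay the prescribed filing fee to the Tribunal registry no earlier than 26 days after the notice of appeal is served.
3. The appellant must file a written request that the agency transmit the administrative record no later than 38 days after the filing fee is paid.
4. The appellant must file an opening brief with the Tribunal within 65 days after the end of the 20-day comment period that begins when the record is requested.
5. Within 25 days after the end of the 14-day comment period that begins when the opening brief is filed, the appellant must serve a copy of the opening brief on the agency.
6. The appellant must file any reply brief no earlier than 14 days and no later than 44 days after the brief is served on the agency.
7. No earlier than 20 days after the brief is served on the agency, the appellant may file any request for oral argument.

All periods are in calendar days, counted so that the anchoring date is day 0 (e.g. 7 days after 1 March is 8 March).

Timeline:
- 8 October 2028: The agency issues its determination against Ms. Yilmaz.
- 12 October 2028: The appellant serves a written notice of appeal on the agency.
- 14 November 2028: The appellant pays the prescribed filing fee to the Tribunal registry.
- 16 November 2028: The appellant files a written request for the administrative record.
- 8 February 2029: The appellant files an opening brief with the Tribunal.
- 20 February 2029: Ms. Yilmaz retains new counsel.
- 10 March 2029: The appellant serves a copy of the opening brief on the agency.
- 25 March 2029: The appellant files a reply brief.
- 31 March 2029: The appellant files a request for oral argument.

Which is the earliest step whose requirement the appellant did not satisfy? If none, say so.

None — every step was satisfied

Step 1 — counting 5 days from 8 October 2028 (when the determination is issued) gives a deadline of 13 October 2028; done 12 October 2028 — timely.
Step 2 — must wait 26 days from 12 October 2028 (when the notice of appeal is served), so not before 7 November 2028; done 14 November 2028, after the minimum wait.
Step 3 — counting 38 days from 14 November 2028 (when the filing fee is paid) gives a deadline of 22 December 2028; completed 16 November 2028, before the deadline.
Step 4 — counting 65 days from 6 December 2028 (end of the 20-day comment period, which began when the record is requested on 16 November 2028) gives a deadline of 9 February 2029; done 8 February 2029 — timely.
Step 5 — counting 25 days from 22 February 2029 (end of the 14-day comment period, which began when the opening brief is filed on 8 February 2029) gives a deadline of 19 March 2029; done 10 March 2029 — timely.
Step 6 — 14 and 44 days from 10 March 2029 (when the brief is served on the agency) are 24 March 2029 and 23 April 2029 respectively; done 25 March 2029 — within the window.
Step 7 — must wait 20 days from 10 March 2029 (when the brief is served on the agency), so not before 30 March 2029; 31 March 2029 is on or after that date.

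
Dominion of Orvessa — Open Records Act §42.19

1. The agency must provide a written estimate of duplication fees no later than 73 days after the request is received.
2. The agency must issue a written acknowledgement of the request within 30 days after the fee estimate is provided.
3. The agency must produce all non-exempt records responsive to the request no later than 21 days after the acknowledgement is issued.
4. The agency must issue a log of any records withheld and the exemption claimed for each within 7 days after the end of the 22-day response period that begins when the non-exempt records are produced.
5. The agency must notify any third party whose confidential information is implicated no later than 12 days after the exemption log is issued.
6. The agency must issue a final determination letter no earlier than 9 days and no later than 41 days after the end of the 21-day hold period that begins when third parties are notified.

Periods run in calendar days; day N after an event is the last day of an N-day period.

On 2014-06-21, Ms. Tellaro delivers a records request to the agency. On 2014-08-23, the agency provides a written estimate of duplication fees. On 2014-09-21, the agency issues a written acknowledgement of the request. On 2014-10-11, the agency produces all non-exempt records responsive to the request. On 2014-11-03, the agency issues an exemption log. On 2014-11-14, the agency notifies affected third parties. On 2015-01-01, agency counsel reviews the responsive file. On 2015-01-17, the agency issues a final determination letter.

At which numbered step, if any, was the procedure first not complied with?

Step 6

Step 1 — counting 73 days from 2014-06-21 (when the request is received) gives a deadline of 2014-09-02; completed 2014-08-23, before the deadline.
Step 2 — counting 30 days from 2014-08-23 (when the fee estimate is provided) gives a deadline of 2014-09-22; completed 2014-09-21, before the deadline.
Step 3 — counting 21 days from 2014-09-21 (when the acknowledgement is issued) gives a deadline of 2014-10-12; completed 2014-10-11, before the deadline.
Step 4 — counting 7 days from 2014-11-02 (end of the 22-day response period, which began when the non-exempt records are produced on 2014-10-11) gives a deadline of 2014-11-09; done 2014-11-03 — timely.
Step 5 — counting 12 days from 2014-11-03 (when the exemption log is issued) gives a deadline of 2014-11-15; 2014-11-14 is within that limit.
Step 6 — 9 and 41 days from 2014-12-05 (end of the 21-day hold period, which began when third parties are notified on 2014-11-14) are 2014-12-14 and 2015-01-15 respectively; done 2015-01-17 — 2 days after the window closed.
That is the first point of non-compliance.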